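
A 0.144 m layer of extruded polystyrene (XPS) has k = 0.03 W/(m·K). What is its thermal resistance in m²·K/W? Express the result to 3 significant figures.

4.80 m²·K/W

R = L/k = 0.144/0.03 = 4.8 m²·K/W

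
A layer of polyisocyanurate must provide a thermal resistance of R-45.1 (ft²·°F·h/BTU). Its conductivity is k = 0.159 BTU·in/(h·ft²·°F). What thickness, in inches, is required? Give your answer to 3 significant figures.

L = R × k = 45.1 × 0.159 = 7.171 in

7.17 in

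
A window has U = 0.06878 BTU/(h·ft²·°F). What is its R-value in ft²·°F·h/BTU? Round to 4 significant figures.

R = 1/U = 1/0.06878 = 14.539

14.54 ft²·°F·h/BTU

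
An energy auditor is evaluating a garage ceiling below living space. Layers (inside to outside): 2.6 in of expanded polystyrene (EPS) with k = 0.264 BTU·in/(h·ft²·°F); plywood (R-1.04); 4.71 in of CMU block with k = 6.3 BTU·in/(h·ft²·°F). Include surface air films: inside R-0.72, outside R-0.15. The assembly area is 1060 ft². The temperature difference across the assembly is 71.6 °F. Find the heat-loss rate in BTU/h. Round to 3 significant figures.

6070 BTU/h

2.6/0.264 = 9.848
4.71/6.3 = 0.7476
R_total = 0.72 + 9.848 + 1.04 + 0.7476 + 0.15 = 12.51 ft²·°F·h/BTU
Q = A·ΔT/R = 1060 × 71.6 / 12.51 = 6069 BTU/h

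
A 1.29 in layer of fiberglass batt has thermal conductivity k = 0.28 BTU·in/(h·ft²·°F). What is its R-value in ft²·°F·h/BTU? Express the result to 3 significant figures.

4.61 ft²·°F·h/BTU

R = L/k = 1.29/0.28 = 4.607 ft²·°F·h/BTU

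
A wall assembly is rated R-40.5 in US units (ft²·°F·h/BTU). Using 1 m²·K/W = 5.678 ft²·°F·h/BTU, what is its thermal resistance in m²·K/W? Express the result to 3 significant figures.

R_SI = 40.5/5.678 = 7.133

7.13 m²·K/W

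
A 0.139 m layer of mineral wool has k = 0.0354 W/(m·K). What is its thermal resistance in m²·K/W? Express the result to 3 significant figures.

R = L/k = 0.139/0.0354 = 3.927 m²·K/W

3.93 m²·K/W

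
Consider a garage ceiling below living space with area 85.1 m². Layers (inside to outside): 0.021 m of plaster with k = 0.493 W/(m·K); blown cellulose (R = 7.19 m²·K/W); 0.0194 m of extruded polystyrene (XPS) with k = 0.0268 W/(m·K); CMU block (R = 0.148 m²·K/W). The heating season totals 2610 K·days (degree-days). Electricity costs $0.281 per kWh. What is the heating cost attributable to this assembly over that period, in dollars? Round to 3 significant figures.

0.021/0.493 = 0.0426
0.0194/0.0268 = 0.7239
R_total = 0.0426 + 7.19 + 0.7239 + 0.148 = 8.104 m²·K/W
E = A × HDD × 24 / R / 1000 = 85.1 × 2610 × 24 / 8.104 / 1000 = 657.7 kWh
Cost = 657.7 × 0.281 = $184.8

185 dollars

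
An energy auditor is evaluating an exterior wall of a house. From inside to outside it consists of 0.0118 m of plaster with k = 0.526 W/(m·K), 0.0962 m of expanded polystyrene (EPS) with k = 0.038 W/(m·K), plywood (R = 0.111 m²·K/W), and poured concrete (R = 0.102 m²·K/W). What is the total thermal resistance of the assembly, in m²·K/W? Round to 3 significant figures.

2.77 m²·K/W

0.0118/0.526 = 0.02243
0.0962/0.038 = 2.532
R_total = 0.02243 + 2.532 + 0.111 + 0.102 = 2.767 m²·K/W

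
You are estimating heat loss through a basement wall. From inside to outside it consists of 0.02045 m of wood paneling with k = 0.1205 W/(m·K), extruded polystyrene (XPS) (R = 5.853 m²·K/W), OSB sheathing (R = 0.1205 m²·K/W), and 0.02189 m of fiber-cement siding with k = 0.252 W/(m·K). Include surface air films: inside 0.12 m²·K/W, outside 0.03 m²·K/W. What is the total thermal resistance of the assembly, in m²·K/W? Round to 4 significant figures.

0.02045/0.1205 = 0.16971
0.02189/0.252 = 0.086865
R_total = 0.12 + 0.16971 + 5.853 + 0.1205 + 0.086865 + 0.03 = 6.3801 m²·K/W

6.380 m²·K/W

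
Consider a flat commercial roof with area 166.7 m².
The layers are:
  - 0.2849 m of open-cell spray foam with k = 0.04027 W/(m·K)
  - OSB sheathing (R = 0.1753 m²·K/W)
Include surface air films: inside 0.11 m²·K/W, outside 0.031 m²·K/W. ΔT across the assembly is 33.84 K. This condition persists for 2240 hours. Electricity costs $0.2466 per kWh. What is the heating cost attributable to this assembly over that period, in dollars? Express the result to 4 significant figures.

0.2849/0.04027 = 7.0747
R_total = 0.11 + 7.0747 + 0.1753 + 0.031 = 7.391 m²·K/W
Q = 166.7 × 33.84 / 7.391 = 763.24 W
E = 763.24 W × 2240 h / 1000 = 1709.7 kWh
Cost = 1709.7 × 0.2466 = $421.6

421.6 dollars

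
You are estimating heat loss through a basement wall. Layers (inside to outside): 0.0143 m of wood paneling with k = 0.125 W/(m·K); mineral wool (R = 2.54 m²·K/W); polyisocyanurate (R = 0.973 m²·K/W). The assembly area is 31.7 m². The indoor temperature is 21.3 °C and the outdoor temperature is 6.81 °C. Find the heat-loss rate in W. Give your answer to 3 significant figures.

127 W

0.0143/0.125 = 0.1144
R_total = 0.1144 + 2.54 + 0.973 = 3.627 m²·K/W
Q = A·ΔT/R = 31.7 × (21.3 − 6.81) / 3.627 = 126.6 W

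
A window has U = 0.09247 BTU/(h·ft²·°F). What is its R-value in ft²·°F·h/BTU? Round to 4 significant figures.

R = 1/U = 1/0.09247 = 10.814

10.81 ft²·°F·h/BTU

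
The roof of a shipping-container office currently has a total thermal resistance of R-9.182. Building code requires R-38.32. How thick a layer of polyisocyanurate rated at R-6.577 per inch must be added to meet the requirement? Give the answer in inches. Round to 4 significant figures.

ΔR = 38.32 − 9.182 = 29.138 ft²·°F·h/BTU
L = ΔR / (R/in) = 29.138/6.577 = 4.4303 in

4.430 in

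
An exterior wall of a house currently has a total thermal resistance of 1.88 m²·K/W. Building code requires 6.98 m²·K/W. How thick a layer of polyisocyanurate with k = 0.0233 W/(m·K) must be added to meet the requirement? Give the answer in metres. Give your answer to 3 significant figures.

0.119 m

ΔR = 6.98 − 1.88 = 5.1 m²·K/W
L = ΔR × k = 5.1 × 0.0233 = 0.1188 m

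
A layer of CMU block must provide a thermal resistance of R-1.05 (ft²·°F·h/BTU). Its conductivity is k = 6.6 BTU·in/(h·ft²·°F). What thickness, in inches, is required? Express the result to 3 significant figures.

L = R × k = 1.05 × 6.6 = 6.93 in

6.93 in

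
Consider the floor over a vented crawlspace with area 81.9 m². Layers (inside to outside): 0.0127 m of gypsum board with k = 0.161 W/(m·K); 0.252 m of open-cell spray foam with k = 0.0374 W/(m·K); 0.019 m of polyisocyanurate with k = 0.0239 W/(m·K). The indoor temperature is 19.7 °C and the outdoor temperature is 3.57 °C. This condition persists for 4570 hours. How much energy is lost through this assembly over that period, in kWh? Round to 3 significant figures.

0.0127/0.161 = 0.07888
0.252/0.0374 = 6.738
0.019/0.0239 = 0.795
R_total = 0.07888 + 6.738 + 0.795 = 7.612 m²·K/W
Q = 81.9 × (19.7 − 3.57) / 7.612 = 173.6 W
E = 173.6 W × 4570 h / 1000 = 793.1 kWh

793 kWh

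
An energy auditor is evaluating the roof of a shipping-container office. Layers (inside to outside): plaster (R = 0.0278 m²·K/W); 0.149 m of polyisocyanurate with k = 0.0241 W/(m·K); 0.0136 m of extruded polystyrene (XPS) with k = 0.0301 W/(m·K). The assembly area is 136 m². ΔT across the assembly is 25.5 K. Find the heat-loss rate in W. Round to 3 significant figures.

521 W

0.149/0.0241 = 6.183
0.0136/0.0301 = 0.4518
R_total = 0.0278 + 6.183 + 0.4518 = 6.662 m²·K/W
Q = A·ΔT/R = 136 × 25.5 / 6.662 = 520.5 W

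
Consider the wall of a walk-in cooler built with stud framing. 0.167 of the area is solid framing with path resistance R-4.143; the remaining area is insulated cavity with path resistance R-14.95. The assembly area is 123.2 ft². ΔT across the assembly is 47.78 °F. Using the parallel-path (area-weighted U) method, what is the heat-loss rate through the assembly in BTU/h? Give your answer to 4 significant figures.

565.3 BTU/h

U_eff = 0.833/14.95 + 0.167/4.143 = 0.055719 + 0.040309 = 0.096028
R_eff = 1/U_eff = 10.414 ft²·°F·h/BTU
Q = 123.2 × 47.78 / 10.414 = 565.27 BTU/h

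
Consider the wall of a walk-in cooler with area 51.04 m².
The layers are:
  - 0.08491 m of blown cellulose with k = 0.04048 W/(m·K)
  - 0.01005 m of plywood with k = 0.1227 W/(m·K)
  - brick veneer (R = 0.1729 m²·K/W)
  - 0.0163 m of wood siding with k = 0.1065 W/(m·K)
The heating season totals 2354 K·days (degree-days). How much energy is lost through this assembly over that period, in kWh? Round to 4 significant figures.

1151 kWh

0.08491/0.04048 = 2.0976
0.01005/0.1227 = 0.081907
0.0163/0.1065 = 0.15305
R_total = 2.0976 + 0.081907 + 0.1729 + 0.15305 = 2.5054 m²·K/W
E = A × HDD × 24 / R / 1000 = 51.04 × 2354 × 24 / 2.5054 / 1000 = 1150.9 kWh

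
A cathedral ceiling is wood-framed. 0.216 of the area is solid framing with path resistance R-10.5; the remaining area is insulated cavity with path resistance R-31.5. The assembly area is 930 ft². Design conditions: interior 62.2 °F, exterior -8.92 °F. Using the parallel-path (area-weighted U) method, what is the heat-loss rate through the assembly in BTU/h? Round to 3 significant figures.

3010 BTU/h

U_eff = 0.784/31.5 + 0.216/10.5 = 0.02489 + 0.02057 = 0.04546
R_eff = 1/U_eff = 22 ft²·°F·h/BTU
Q = 930 × (62.2 − (-8.92)) / 22 = 3007 BTU/h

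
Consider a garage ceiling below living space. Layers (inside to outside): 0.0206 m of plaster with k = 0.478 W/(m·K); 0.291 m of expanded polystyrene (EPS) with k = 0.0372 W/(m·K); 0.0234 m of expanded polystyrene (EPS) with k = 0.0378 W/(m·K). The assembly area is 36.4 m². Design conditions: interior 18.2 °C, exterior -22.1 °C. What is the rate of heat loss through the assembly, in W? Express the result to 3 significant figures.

173 W

0.0206/0.478 = 0.0431
0.291/0.0372 = 7.823
0.0234/0.0378 = 0.619
R_total = 0.0431 + 7.823 + 0.619 = 8.485 m²·K/W
Q = A·ΔT/R = 36.4 × (18.2 − (-22.1)) / 8.485 = 172.9 W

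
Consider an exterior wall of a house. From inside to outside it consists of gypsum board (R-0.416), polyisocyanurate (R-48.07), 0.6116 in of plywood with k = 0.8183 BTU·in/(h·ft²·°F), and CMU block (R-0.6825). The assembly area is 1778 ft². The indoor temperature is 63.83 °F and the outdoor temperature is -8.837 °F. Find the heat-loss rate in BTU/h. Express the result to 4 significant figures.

2588 BTU/h

0.6116/0.8183 = 0.7474
R_total = 0.416 + 48.07 + 0.7474 + 0.6825 = 49.916 ft²·°F·h/BTU
Q = A·ΔT/R = 1778 × (63.83 − (-8.837)) / 49.916 = 2588.4 BTU/h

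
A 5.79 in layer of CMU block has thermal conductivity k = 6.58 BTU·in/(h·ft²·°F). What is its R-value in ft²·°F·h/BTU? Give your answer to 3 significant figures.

R = L/k = 5.79/6.58 = 0.8799 ft²·°F·h/BTU

0.880 ft²·°F·h/BTU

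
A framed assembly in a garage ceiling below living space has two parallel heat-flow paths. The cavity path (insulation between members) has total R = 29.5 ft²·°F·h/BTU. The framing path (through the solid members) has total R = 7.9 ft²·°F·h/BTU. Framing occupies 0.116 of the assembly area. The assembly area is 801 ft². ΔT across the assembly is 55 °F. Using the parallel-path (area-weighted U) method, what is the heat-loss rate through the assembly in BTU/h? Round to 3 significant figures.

U_eff = 0.884/29.5 + 0.116/7.9 = 0.02997 + 0.01468 = 0.04465
R_eff = 1/U_eff = 22.4 ft²·°F·h/BTU
Q = 801 × 55 / 22.4 = 1967 BTU/h

1970 BTU/h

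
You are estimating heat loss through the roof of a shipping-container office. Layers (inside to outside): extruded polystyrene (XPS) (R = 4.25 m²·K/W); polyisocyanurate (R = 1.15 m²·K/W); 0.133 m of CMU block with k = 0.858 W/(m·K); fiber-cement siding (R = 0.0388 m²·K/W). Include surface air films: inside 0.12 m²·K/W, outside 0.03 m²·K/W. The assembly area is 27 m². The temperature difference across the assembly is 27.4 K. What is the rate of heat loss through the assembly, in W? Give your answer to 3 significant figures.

129 W

0.133/0.858 = 0.155
R_total = 0.12 + 4.25 + 1.15 + 0.155 + 0.0388 + 0.03 = 5.744 m²·K/W
Q = A·ΔT/R = 27 × 27.4 / 5.744 = 128.8 W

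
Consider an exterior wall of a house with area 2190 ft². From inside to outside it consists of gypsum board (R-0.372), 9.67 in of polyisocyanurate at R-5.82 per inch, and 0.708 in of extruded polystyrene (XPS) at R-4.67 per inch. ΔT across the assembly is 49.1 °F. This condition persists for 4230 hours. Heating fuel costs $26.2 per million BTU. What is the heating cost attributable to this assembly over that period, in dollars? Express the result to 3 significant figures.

199 dollars

9.67 × 5.82 = 56.28
0.708 × 4.67 = 3.306
R_total = 0.372 + 56.28 + 3.306 = 59.96 ft²·°F·h/BTU
Q = 2190 × 49.1 / 59.96 = 1793 BTU/h
E = 1793 × 4230 = 7586000 BTU
Cost = 7586000/10⁶ × 26.2 = $198.8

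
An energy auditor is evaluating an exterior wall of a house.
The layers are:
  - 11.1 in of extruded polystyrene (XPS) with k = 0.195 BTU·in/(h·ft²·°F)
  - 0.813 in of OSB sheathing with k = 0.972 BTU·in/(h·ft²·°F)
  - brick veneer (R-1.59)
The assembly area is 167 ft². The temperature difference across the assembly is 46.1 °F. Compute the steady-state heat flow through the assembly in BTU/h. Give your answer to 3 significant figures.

11.1/0.195 = 56.92
0.813/0.972 = 0.8364
R_total = 56.92 + 0.8364 + 1.59 = 59.35 ft²·°F·h/BTU
Q = A·ΔT/R = 167 × 46.1 / 59.35 = 129.7 BTU/h

130 BTU/h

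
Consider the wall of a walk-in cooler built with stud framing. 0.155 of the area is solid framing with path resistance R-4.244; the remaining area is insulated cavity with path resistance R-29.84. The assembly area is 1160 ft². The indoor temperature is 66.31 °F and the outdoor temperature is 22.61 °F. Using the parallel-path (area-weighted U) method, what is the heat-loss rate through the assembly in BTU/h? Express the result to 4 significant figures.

U_eff = 0.845/29.84 + 0.155/4.244 = 0.028318 + 0.036522 = 0.06484
R_eff = 1/U_eff = 15.423 ft²·°F·h/BTU
Q = 1160 × (66.31 − 22.61) / 15.423 = 3286.9 BTU/h

3287 BTU/h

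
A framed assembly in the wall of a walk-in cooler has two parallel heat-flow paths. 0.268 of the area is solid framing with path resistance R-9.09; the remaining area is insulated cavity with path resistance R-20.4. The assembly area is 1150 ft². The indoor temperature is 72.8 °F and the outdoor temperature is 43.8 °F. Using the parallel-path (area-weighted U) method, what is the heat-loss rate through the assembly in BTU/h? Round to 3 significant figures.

U_eff = 0.732/20.4 + 0.268/9.09 = 0.03588 + 0.02948 = 0.06537
R_eff = 1/U_eff = 15.3 ft²·°F·h/BTU
Q = 1150 × (72.8 − 43.8) / 15.3 = 2180 BTU/h

2180 BTU/h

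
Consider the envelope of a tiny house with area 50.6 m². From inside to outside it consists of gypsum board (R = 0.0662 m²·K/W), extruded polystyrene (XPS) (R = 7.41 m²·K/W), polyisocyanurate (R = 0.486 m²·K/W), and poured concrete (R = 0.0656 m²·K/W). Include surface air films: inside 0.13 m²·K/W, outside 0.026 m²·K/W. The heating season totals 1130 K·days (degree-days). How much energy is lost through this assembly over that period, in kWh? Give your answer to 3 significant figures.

R_total = 0.13 + 0.0662 + 7.41 + 0.486 + 0.0656 + 0.026 = 8.184 m²·K/W
E = A × HDD × 24 / R / 1000 = 50.6 × 1130 × 24 / 8.184 / 1000 = 167.7 kWh

168 kWh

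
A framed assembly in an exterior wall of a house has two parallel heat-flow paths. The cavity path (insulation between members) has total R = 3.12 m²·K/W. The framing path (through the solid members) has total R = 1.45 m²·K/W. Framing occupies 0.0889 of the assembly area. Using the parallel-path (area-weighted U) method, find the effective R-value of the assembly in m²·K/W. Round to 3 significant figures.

U_eff = 0.9111/3.12 + 0.0889/1.45 = 0.292 + 0.06131 = 0.3533
R_eff = 1/U_eff = 2.83 m²·K/W

2.83 m²·K/W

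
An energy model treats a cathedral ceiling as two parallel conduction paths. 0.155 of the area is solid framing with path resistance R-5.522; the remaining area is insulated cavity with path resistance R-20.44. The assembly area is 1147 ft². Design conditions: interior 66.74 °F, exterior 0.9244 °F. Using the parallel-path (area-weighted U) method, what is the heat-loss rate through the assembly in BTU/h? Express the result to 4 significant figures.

5240 BTU/h

U_eff = 0.845/20.44 + 0.155/5.522 = 0.041341 + 0.02807 = 0.06941
R_eff = 1/U_eff = 14.407 ft²·°F·h/BTU
Q = 1147 × (66.74 − 0.9244) / 14.407 = 5239.8 BTU/h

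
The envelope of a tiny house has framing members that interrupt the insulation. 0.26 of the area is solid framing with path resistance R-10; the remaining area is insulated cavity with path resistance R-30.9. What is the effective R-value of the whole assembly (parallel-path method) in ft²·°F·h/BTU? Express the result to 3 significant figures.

U_eff = 0.74/30.9 + 0.26/10 = 0.02395 + 0.026 = 0.04995
R_eff = 1/U_eff = 20.02 ft²·°F·h/BTU

20.0 ft²·°F·h/BTU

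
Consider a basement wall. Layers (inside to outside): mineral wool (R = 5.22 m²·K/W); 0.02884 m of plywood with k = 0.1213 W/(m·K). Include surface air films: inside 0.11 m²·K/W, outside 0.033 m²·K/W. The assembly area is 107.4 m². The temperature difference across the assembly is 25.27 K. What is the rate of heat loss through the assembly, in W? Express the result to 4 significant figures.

0.02884/0.1213 = 0.23776
R_total = 0.11 + 5.22 + 0.23776 + 0.033 = 5.6008 m²·K/W
Q = A·ΔT/R = 107.4 × 25.27 / 5.6008 = 484.58 W

484.6 W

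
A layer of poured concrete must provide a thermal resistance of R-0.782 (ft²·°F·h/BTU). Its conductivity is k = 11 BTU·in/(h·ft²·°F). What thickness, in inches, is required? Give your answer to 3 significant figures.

8.60 in

L = R × k = 0.782 × 11 = 8.602 in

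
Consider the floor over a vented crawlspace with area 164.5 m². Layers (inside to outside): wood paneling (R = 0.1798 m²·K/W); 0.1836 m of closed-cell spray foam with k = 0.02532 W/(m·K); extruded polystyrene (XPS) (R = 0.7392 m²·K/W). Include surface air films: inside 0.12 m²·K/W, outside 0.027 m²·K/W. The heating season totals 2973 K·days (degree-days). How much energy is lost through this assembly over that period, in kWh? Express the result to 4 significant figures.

1411 kWh

0.1836/0.02532 = 7.2512
R_total = 0.12 + 0.1798 + 7.2512 + 0.7392 + 0.027 = 8.3172 m²·K/W
E = A × HDD × 24 / R / 1000 = 164.5 × 2973 × 24 / 8.3172 / 1000 = 1411.2 kWh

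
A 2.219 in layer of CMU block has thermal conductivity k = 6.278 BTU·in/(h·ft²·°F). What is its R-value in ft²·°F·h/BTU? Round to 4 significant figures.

0.3535 ft²·°F·h/BTU

R = L/k = 2.219/6.278 = 0.35346 ft²·°F·h/BTU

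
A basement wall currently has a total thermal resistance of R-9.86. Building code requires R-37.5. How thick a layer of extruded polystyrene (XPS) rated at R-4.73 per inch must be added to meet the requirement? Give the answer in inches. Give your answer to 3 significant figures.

5.84 in

ΔR = 37.5 − 9.86 = 27.64 ft²·°F·h/BTU
L = ΔR / (R/in) = 27.64/4.73 = 5.844 in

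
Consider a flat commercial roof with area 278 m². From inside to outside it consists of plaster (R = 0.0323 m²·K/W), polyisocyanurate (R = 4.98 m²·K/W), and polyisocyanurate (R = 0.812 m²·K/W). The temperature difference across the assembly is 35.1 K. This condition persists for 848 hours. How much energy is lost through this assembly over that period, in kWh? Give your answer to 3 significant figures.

R_total = 0.0323 + 4.98 + 0.812 = 5.824 m²·K/W
Q = 278 × 35.1 / 5.824 = 1675 W
E = 1675 W × 848 h / 1000 = 1421 kWh

1420 kWh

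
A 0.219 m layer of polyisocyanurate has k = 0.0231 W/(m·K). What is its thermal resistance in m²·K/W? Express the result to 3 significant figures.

9.48 m²·K/W

R = L/k = 0.219/0.0231 = 9.481 m²·K/W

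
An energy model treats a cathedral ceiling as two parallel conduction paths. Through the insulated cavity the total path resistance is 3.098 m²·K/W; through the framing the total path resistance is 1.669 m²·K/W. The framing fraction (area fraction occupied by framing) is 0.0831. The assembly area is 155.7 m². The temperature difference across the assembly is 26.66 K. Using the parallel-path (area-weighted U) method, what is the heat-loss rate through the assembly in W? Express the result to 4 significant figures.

1435 W

U_eff = 0.9169/3.098 + 0.0831/1.669 = 0.29597 + 0.04979 = 0.34576
R_eff = 1/U_eff = 2.8922 m²·K/W
Q = 155.7 × 26.66 / 2.8922 = 1435.2 W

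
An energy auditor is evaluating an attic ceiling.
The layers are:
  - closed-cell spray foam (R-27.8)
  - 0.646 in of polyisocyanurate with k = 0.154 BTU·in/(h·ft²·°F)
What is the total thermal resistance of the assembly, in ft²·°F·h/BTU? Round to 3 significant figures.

0.646/0.154 = 4.195
R_total = 27.8 + 4.195 = 31.99 ft²·°F·h/BTU

32.0 ft²·°F·h/BTU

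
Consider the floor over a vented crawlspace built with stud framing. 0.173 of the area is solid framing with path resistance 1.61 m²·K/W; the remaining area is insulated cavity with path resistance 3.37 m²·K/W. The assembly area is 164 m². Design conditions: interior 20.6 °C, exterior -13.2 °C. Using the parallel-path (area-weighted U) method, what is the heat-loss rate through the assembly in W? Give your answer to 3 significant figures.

U_eff = 0.827/3.37 + 0.173/1.61 = 0.2454 + 0.1075 = 0.3529
R_eff = 1/U_eff = 2.834 m²·K/W
Q = 164 × (20.6 − (-13.2)) / 2.834 = 1956 W

1960 W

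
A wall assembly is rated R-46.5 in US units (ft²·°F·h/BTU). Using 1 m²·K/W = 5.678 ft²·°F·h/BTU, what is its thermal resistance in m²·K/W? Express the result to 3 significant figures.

R_SI = 46.5/5.678 = 8.19

8.19 m²·K/W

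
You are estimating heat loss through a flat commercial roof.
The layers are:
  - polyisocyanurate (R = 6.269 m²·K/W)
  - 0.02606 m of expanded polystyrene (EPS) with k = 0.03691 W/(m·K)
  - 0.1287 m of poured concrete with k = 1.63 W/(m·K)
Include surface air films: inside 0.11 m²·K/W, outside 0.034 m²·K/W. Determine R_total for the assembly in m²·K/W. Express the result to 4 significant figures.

0.02606/0.03691 = 0.70604
0.1287/1.63 = 0.078957
R_total = 0.11 + 6.269 + 0.70604 + 0.078957 + 0.034 = 7.198 m²·K/W

7.198 m²·K/W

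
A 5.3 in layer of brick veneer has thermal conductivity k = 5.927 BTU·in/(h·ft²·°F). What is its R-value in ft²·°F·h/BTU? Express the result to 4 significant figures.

0.8942 ft²·°F·h/BTU

R = L/k = 5.3/5.927 = 0.89421 ft²·°F·h/BTU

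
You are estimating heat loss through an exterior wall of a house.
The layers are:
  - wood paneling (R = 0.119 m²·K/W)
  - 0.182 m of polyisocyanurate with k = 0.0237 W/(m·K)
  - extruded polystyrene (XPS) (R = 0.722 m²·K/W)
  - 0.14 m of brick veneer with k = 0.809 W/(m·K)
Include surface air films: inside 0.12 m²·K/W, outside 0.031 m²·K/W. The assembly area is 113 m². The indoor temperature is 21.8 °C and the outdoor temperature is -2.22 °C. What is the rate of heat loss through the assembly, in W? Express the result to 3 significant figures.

307 W

0.182/0.0237 = 7.679
0.14/0.809 = 0.1731
R_total = 0.12 + 0.119 + 7.679 + 0.722 + 0.1731 + 0.031 = 8.844 m²·K/W
Q = A·ΔT/R = 113 × (21.8 − (-2.22)) / 8.844 = 306.9 W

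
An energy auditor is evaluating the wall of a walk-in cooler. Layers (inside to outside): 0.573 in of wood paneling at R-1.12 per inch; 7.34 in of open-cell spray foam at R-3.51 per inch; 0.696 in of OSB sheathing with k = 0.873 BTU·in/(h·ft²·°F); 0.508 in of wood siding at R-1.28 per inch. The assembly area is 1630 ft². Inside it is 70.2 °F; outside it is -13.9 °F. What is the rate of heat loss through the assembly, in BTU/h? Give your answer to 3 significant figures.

4920 BTU/h

0.573 × 1.12 = 0.6418
7.34 × 3.51 = 25.76
0.696/0.873 = 0.7973
0.508 × 1.28 = 0.6502
R_total = 0.6418 + 25.76 + 0.7973 + 0.6502 = 27.85 ft²·°F·h/BTU
Q = A·ΔT/R = 1630 × (70.2 − (-13.9)) / 27.85 = 4922 BTU/h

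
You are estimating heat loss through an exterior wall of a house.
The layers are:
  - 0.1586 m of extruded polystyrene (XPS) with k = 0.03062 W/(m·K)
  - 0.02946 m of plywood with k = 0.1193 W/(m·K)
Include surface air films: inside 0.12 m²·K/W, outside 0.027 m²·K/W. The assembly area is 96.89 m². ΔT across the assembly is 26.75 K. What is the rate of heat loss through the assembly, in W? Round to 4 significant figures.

0.1586/0.03062 = 5.1796
0.02946/0.1193 = 0.24694
R_total = 0.12 + 5.1796 + 0.24694 + 0.027 = 5.5736 m²·K/W
Q = A·ΔT/R = 96.89 × 26.75 / 5.5736 = 465.02 W

465.0 W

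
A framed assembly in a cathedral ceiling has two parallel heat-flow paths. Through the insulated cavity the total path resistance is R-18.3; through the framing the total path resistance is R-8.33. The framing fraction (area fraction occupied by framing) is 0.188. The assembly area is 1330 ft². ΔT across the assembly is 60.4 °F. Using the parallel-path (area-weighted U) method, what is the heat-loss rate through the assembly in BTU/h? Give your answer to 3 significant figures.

5380 BTU/h

U_eff = 0.812/18.3 + 0.188/8.33 = 0.04437 + 0.02257 = 0.06694
R_eff = 1/U_eff = 14.94 ft²·°F·h/BTU
Q = 1330 × 60.4 / 14.94 = 5377 BTU/h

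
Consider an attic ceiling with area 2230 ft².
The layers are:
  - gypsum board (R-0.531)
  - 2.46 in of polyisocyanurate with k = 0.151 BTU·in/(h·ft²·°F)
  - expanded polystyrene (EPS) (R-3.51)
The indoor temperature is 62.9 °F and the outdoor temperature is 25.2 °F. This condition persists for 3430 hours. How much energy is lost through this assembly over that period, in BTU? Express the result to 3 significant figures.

2.46/0.151 = 16.29
R_total = 0.531 + 16.29 + 3.51 = 20.33 ft²·°F·h/BTU
Q = 2230 × (62.9 − 25.2) / 20.33 = 4135 BTU/h
E = 4135 × 3430 = 14180000 BTU

14200000 BTU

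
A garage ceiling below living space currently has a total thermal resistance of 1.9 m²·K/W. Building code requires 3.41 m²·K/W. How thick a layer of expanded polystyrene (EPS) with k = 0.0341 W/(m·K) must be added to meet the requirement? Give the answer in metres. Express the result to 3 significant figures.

ΔR = 3.41 − 1.9 = 1.51 m²·K/W
L = ΔR × k = 1.51 × 0.0341 = 0.05149 m

0.0515 m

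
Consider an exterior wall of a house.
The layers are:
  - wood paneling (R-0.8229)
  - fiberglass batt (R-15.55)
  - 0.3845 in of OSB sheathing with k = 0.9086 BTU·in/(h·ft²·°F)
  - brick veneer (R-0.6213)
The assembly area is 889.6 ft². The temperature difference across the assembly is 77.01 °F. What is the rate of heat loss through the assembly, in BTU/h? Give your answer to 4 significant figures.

0.3845/0.9086 = 0.42318
R_total = 0.8229 + 15.55 + 0.42318 + 0.6213 = 17.417 ft²·°F·h/BTU
Q = A·ΔT/R = 889.6 × 77.01 / 17.417 = 3933.3 BTU/h

3933 BTU/h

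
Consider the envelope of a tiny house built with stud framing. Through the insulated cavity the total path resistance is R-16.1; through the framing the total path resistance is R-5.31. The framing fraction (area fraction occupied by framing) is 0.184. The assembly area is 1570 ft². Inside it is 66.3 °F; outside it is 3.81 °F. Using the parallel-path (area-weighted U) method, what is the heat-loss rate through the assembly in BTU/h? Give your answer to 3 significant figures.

U_eff = 0.816/16.1 + 0.184/5.31 = 0.05068 + 0.03465 = 0.08533
R_eff = 1/U_eff = 11.72 ft²·°F·h/BTU
Q = 1570 × (66.3 − 3.81) / 11.72 = 8372 BTU/h

8370 BTU/h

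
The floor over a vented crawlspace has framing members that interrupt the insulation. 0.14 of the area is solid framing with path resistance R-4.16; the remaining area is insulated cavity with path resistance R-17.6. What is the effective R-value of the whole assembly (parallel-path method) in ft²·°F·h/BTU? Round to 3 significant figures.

U_eff = 0.86/17.6 + 0.14/4.16 = 0.04886 + 0.03365 = 0.08252
R_eff = 1/U_eff = 12.12 ft²·°F·h/BTU

12.1 ft²·°F·h/BTU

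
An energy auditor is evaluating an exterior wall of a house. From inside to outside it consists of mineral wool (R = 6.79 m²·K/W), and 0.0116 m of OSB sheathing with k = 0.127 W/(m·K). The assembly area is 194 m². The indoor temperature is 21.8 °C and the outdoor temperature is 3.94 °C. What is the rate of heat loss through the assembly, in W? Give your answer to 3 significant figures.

0.0116/0.127 = 0.09134
R_total = 6.79 + 0.09134 = 6.881 m²·K/W
Q = A·ΔT/R = 194 × (21.8 − 3.94) / 6.881 = 503.5 W

504 W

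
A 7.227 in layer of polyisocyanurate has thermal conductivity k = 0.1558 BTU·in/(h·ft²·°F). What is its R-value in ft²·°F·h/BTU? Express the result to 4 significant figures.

46.39 ft²·°F·h/BTU

R = L/k = 7.227/0.1558 = 46.386 ft²·°F·h/BTU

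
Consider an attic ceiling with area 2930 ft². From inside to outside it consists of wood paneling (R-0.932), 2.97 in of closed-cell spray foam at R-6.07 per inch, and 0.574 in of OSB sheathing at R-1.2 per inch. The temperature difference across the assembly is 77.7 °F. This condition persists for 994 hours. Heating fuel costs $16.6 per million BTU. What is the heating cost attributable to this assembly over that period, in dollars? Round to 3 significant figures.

191 dollars

2.97 × 6.07 = 18.03
0.574 × 1.2 = 0.6888
R_total = 0.932 + 18.03 + 0.6888 = 19.65 ft²·°F·h/BTU
Q = 2930 × 77.7 / 19.65 = 11590 BTU/h
E = 11590 × 994 = 11520000 BTU
Cost = 11520000/10⁶ × 16.6 = $191.2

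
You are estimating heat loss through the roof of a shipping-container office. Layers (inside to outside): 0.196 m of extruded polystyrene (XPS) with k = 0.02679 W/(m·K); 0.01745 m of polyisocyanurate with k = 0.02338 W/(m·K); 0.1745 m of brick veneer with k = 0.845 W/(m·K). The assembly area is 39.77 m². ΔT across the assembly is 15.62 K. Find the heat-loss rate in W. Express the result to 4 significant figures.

75.12 W

0.196/0.02679 = 7.3162
0.01745/0.02338 = 0.74636
0.1745/0.845 = 0.20651
R_total = 7.3162 + 0.74636 + 0.20651 = 8.269 m²·K/W
Q = A·ΔT/R = 39.77 × 15.62 / 8.269 = 75.125 W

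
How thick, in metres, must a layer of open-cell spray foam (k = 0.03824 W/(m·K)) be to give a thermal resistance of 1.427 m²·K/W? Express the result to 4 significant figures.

L = R·k = 1.427 × 0.03824 = 0.054568 m

0.05457 m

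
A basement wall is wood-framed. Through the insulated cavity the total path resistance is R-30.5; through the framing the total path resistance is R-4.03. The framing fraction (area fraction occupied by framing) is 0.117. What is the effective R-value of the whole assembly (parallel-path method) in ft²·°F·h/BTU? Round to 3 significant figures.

U_eff = 0.883/30.5 + 0.117/4.03 = 0.02895 + 0.02903 = 0.05798
R_eff = 1/U_eff = 17.25 ft²·°F·h/BTU

17.2 ft²·°F·h/BTU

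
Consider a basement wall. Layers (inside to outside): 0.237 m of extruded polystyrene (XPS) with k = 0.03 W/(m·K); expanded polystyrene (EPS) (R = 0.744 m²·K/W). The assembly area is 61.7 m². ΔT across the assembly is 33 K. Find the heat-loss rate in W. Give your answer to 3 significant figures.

236 W

0.237/0.03 = 7.9
R_total = 7.9 + 0.744 = 8.644 m²·K/W
Q = A·ΔT/R = 61.7 × 33 / 8.644 = 235.6 W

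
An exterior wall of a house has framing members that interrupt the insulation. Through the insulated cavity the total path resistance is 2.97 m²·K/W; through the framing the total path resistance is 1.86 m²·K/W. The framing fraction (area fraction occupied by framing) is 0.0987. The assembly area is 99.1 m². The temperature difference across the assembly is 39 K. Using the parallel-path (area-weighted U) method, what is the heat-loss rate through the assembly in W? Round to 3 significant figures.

1380 W

U_eff = 0.9013/2.97 + 0.0987/1.86 = 0.3035 + 0.05306 = 0.3565
R_eff = 1/U_eff = 2.805 m²·K/W
Q = 99.1 × 39 / 2.805 = 1378 W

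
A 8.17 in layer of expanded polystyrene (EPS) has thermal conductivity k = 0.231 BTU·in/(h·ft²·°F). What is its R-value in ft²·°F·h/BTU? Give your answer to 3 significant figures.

R = L/k = 8.17/0.231 = 35.37 ft²·°F·h/BTU

35.4 ft²·°F·h/BTU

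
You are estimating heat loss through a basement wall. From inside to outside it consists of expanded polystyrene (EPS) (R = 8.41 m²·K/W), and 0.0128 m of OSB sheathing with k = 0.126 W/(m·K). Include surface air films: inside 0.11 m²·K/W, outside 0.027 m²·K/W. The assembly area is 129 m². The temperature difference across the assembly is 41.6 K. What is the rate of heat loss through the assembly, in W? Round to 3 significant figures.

620 W

0.0128/0.126 = 0.1016
R_total = 0.11 + 8.41 + 0.1016 + 0.027 = 8.649 m²·K/W
Q = A·ΔT/R = 129 × 41.6 / 8.649 = 620.5 W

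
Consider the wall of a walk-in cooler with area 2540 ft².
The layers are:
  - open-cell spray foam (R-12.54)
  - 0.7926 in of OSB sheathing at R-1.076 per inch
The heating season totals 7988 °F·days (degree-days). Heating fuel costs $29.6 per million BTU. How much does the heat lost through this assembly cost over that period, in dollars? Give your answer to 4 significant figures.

0.7926 × 1.076 = 0.85284
R_total = 12.54 + 0.85284 = 13.393 ft²·°F·h/BTU
E = A × HDD × 24 / R = 2540 × 7988 × 24 / 13.393 = 36359000 BTU
Cost = 36359000/10⁶ × 29.6 = $1076.2

1076 dollars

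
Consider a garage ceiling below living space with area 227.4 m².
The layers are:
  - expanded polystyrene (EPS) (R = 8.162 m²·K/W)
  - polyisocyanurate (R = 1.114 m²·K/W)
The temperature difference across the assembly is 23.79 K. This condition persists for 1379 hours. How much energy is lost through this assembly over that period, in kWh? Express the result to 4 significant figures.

804.2 kWh

R_total = 8.162 + 1.114 = 9.276 m²·K/W
Q = 227.4 × 23.79 / 9.276 = 583.21 W
E = 583.21 W × 1379 h / 1000 = 804.25 kWh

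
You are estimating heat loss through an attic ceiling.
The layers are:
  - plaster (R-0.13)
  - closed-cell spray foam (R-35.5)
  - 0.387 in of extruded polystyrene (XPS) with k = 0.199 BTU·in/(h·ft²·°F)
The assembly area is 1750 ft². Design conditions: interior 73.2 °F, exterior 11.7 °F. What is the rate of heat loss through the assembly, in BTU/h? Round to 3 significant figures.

2860 BTU/h

0.387/0.199 = 1.945
R_total = 0.13 + 35.5 + 1.945 = 37.57 ft²·°F·h/BTU
Q = A·ΔT/R = 1750 × (73.2 − 11.7) / 37.57 = 2864 BTU/h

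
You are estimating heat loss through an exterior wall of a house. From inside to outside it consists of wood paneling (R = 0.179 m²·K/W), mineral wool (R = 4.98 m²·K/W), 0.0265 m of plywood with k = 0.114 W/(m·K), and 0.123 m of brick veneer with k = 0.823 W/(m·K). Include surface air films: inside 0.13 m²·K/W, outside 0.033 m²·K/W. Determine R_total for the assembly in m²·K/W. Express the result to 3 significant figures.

0.0265/0.114 = 0.2325
0.123/0.823 = 0.1495
R_total = 0.13 + 0.179 + 4.98 + 0.2325 + 0.1495 + 0.033 = 5.704 m²·K/W

5.70 m²·K/W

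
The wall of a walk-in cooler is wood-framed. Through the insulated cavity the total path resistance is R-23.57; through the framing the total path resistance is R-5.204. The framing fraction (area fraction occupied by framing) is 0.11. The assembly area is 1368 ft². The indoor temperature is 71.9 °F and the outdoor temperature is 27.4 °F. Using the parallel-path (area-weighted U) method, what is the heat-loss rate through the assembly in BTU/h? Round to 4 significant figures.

3585 BTU/h

U_eff = 0.89/23.57 + 0.11/5.204 = 0.03776 + 0.021138 = 0.058897
R_eff = 1/U_eff = 16.979 ft²·°F·h/BTU
Q = 1368 × (71.9 − 27.4) / 16.979 = 3585.4 BTU/h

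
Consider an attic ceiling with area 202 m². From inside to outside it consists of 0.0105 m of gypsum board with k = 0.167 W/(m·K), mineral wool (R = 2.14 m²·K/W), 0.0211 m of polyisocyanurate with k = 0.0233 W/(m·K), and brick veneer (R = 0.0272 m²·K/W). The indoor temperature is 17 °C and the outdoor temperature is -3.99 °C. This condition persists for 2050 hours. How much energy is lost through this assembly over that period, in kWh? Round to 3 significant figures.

2770 kWh

0.0105/0.167 = 0.06287
0.0211/0.0233 = 0.9056
R_total = 0.06287 + 2.14 + 0.9056 + 0.0272 = 3.136 m²·K/W
Q = 202 × (17 − (-3.99)) / 3.136 = 1352 W
E = 1352 W × 2050 h / 1000 = 2772 kWh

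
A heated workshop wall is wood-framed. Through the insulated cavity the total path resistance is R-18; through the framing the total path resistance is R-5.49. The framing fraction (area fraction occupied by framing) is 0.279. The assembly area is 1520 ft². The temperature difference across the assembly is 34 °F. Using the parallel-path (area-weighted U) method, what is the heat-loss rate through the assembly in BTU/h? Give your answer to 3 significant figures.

U_eff = 0.721/18 + 0.279/5.49 = 0.04006 + 0.05082 = 0.09088
R_eff = 1/U_eff = 11 ft²·°F·h/BTU
Q = 1520 × 34 / 11 = 4696 BTU/h

4700 BTU/h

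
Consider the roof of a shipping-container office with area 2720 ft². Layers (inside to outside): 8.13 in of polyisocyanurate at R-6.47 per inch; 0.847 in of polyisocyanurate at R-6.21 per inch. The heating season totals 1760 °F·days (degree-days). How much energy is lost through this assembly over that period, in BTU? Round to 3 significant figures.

8.13 × 6.47 = 52.6
0.847 × 6.21 = 5.26
R_total = 52.6 + 5.26 = 57.86 ft²·°F·h/BTU
E = A × HDD × 24 / R = 2720 × 1760 × 24 / 57.86 = 1986000 BTU

1990000 BTU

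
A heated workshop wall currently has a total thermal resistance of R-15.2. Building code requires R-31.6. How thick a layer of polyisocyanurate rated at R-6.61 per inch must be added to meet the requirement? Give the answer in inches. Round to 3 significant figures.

ΔR = 31.6 − 15.2 = 16.4 ft²·°F·h/BTU
L = ΔR / (R/in) = 16.4/6.61 = 2.481 in

2.48 in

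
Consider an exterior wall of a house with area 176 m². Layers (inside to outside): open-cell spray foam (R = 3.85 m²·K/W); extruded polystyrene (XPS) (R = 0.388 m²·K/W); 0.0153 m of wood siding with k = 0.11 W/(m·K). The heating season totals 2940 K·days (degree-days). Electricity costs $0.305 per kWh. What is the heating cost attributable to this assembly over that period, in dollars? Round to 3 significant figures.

865 dollars

0.0153/0.11 = 0.1391
R_total = 3.85 + 0.388 + 0.1391 = 4.377 m²·K/W
E = A × HDD × 24 / R / 1000 = 176 × 2940 × 24 / 4.377 / 1000 = 2837 kWh
Cost = 2837 × 0.305 = $865.3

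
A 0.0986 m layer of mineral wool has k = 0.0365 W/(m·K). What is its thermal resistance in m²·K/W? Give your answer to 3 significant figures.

R = L/k = 0.0986/0.0365 = 2.701 m²·K/W

2.70 m²·K/W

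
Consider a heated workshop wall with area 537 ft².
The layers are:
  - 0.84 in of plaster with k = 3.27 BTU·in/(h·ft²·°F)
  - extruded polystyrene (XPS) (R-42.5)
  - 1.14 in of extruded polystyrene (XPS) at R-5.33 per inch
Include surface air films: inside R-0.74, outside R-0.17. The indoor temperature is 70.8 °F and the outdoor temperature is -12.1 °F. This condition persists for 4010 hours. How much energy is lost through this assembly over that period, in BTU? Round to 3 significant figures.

3590000 BTU

0.84/3.27 = 0.2569
1.14 × 5.33 = 6.076
R_total = 0.74 + 0.2569 + 42.5 + 6.076 + 0.17 = 49.74 ft²·°F·h/BTU
Q = 537 × (70.8 − (-12.1)) / 49.74 = 894.9 BTU/h
E = 894.9 × 4010 = 3589000 BTU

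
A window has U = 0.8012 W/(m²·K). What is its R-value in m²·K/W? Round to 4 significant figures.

1.248 m²·K/W

R = 1/U = 1/0.8012 = 1.2481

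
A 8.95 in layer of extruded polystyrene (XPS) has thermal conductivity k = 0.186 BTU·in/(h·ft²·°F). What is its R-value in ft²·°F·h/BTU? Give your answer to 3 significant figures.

48.1 ft²·°F·h/BTU

R = L/k = 8.95/0.186 = 48.12 ft²·°F·h/BTU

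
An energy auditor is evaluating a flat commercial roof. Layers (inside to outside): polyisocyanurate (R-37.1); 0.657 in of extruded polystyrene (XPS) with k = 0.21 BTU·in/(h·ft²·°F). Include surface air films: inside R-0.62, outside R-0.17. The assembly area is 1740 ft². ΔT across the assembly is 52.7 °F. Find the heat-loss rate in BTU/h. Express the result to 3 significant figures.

0.657/0.21 = 3.129
R_total = 0.62 + 37.1 + 3.129 + 0.17 = 41.02 ft²·°F·h/BTU
Q = A·ΔT/R = 1740 × 52.7 / 41.02 = 2236 BTU/h

2240 BTU/h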